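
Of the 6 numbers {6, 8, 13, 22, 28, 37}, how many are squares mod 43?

2

(6/43) = +1 → QR.
(8/43) = -1 → non-residue.
(13/43) = +1 → QR.
(22/43) = -1 → non-residue.
(28/43) = -1 → non-residue.
(37/43) = -1 → non-residue.
Total quadratic residues among the 6: 2.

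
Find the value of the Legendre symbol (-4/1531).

First reduce: -4 ≡ 1527 (mod 1531).
Reciprocity: 1527 ≡ 3 and 1531 ≡ 3 (mod 4), so (1527/1531) = −(1531/1527).
Reduce top mod 1527: now compute (4/1527).
Pull out 2^2: since 1527 ≡ 7 (mod 8), (2/1527) = +1, so (2/1527)^2 = +1.
Reached (1/1527) = 1. Collecting the sign flips along the way, the symbol is -1.

-1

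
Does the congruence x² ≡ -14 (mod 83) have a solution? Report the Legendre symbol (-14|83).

First reduce: -14 ≡ 69 (mod 83).
Reciprocity: 69 ≡ 1 and 83 ≡ 3 (mod 4), so (69/83) = +(83/69).
Reduce top mod 69: now compute (14/69).
Pull out 2: since 69 ≡ 5 (mod 8), (2/69) = -1.
Reciprocity: 7 ≡ 3 and 69 ≡ 1 (mod 4), so (7/69) = +(69/7).
Reduce top mod 7: now compute (6/7).
Pull out 2: since 7 ≡ 7 (mod 8), (2/7) = +1.
Reciprocity: 3 ≡ 3 and 7 ≡ 3 (mod 4), so (3/7) = −(7/3).
Reduce top mod 3: now compute (1/3).
Reached (1/3) = 1. Collecting the sign flips along the way, the symbol is +1.

1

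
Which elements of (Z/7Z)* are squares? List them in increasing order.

1 2 4

Square k = 1,…,3 (k and 7−k give the same square):
1²=1, 2²=4, 3²≡2 (mod 7).
So the quadratic residues mod 7 are {1, 2, 4}.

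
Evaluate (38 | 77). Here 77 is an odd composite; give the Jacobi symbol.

-1

Pull out 2: since 77 ≡ 5 (mod 8), (2/77) = -1.
Reciprocity: 19 ≡ 3 and 77 ≡ 1 (mod 4), so (19/77) = +(77/19).
Reduce top mod 19: now compute (1/19).
Reached (1/19) = 1. Collecting the sign flips along the way, the symbol is -1.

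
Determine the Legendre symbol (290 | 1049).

1

Euler's criterion: (290/1049) ≡ 290^524 (mod 1049).
290^2 ≡ 180 (mod 1049)
290^4 ≡ 930 (mod 1049)
290^8 ≡ 524 (mod 1049)
290^16 ≡ 787 (mod 1049)
290^32 ≡ 459 (mod 1049)
290^64 ≡ 881 (mod 1049)
290^128 ≡ 950 (mod 1049)
290^256 ≡ 360 (mod 1049)
290^512 ≡ 573 (mod 1049)
290^524 = 290^(512+8+4) ≡ 1 (mod 1049).
Result is 1, so (290/1049) = 1.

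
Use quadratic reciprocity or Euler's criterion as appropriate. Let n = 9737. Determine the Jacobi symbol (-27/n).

First reduce: -27 ≡ 9710 (mod 9737).
Pull out 2: since 9737 ≡ 1 (mod 8), (2/9737) = +1.
Reciprocity: 4855 ≡ 3 and 9737 ≡ 1 (mod 4), so (4855/9737) = +(9737/4855).
Reduce top mod 4855: now compute (27/4855).
Reciprocity: 27 ≡ 3 and 4855 ≡ 3 (mod 4), so (27/4855) = −(4855/27).
Reduce top mod 27: now compute (22/27).
Pull out 2: since 27 ≡ 3 (mod 8), (2/27) = -1.
Reciprocity: 11 ≡ 3 and 27 ≡ 3 (mod 4), so (11/27) = −(27/11).
Reduce top mod 11: now compute (5/11).
Reciprocity: 5 ≡ 1 and 11 ≡ 3 (mod 4), so (5/11) = +(11/5).
Reduce top mod 5: now compute (1/5).
Reached (1/5) = 1. Collecting the sign flips along the way, the symbol is -1.

-1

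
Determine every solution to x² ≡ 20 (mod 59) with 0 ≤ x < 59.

Since 59 ≡ 3 (mod 4), a square root of 20 is 20^((59+1)/4) = 20^15 mod 59.
Repeated squaring: 20^2≡46, 20^4≡51, 20^8≡5 (mod 59).
20^15 = 20^(8+4+2+1) ≡ 16 (mod 59).
Check: 16² = 256 ≡ 20 (mod 59). The two roots are 16 and 43.

16, 43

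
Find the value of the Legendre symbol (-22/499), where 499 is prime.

-1

Euler's criterion: (-22/499) ≡ 477^249 (mod 499).
477^2 ≡ 484 (mod 499)
477^4 ≡ 225 (mod 499)
477^8 ≡ 226 (mod 499)
477^16 ≡ 178 (mod 499)
477^32 ≡ 247 (mod 499)
477^64 ≡ 131 (mod 499)
477^128 ≡ 195 (mod 499)
477^249 = 477^(128+64+32+16+8+1) ≡ 498 (mod 499).
Result is 498 ≡ −1, so (-22/499) = −1.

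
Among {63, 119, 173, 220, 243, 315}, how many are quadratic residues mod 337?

4

(63/337) = +1 → QR.
(119/337) = -1 → non-residue.
(173/337) = +1 → QR.
(220/337) = +1 → QR.
(243/337) = +1 → QR.
(315/337) = -1 → non-residue.
Total quadratic residues among the 6: 4.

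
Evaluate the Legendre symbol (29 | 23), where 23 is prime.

1

First reduce: 29 ≡ 6 (mod 23).
Pull out 2: since 23 ≡ 7 (mod 8), (2/23) = +1.
Reciprocity: 3 ≡ 3 and 23 ≡ 3 (mod 4), so (3/23) = −(23/3).
Reduce top mod 3: now compute (2/3).
Pull out 2: since 3 ≡ 3 (mod 8), (2/3) = -1.
Reached (1/3) = 1. Collecting the sign flips along the way, the symbol is +1.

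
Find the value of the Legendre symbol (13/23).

1

Reciprocity: 13 ≡ 1 and 23 ≡ 3 (mod 4), so (13/23) = +(23/13).
Reduce top mod 13: now compute (10/13).
Pull out 2: since 13 ≡ 5 (mod 8), (2/13) = -1.
Reciprocity: 5 ≡ 1 and 13 ≡ 1 (mod 4), so (5/13) = +(13/5).
Reduce top mod 5: now compute (3/5).
Reciprocity: 3 ≡ 3 and 5 ≡ 1 (mod 4), so (3/5) = +(5/3).
Reduce top mod 3: now compute (2/3).
Pull out 2: since 3 ≡ 3 (mod 8), (2/3) = -1.
Reached (1/3) = 1. Collecting the sign flips along the way, the symbol is +1.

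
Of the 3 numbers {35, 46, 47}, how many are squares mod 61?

2

(35/61) = -1 → non-residue.
(46/61) = +1 → QR.
(47/61) = +1 → QR.
Total quadratic residues among the 3: 2.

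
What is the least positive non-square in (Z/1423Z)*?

3

(2/1423) = +1, so 2 is a residue.
(3/1423) = −1, so 3 is the smallest positive non-residue mod 1423.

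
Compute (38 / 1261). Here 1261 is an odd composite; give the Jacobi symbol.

Pull out 2: since 1261 ≡ 5 (mod 8), (2/1261) = -1.
Reciprocity: 19 ≡ 3 and 1261 ≡ 1 (mod 4), so (19/1261) = +(1261/19).
Reduce top mod 19: now compute (7/19).
Reciprocity: 7 ≡ 3 and 19 ≡ 3 (mod 4), so (7/19) = −(19/7).
Reduce top mod 7: now compute (5/7).
Reciprocity: 5 ≡ 1 and 7 ≡ 3 (mod 4), so (5/7) = +(7/5).
Reduce top mod 5: now compute (2/5).
Pull out 2: since 5 ≡ 5 (mod 8), (2/5) = -1.
Reached (1/5) = 1. Collecting the sign flips along the way, the symbol is -1.

-1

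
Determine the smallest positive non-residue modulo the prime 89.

(2/89) = +1, so 2 is a residue.
(3/89) = −1, so 3 is the smallest positive non-residue mod 89.

3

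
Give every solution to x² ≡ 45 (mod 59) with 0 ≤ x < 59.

Since 59 ≡ 3 (mod 4), a square root of 45 is 45^((59+1)/4) = 45^15 mod 59.
Repeated squaring: 45^2≡19, 45^4≡7, 45^8≡49 (mod 59).
45^15 = 45^(8+4+2+1) ≡ 35 (mod 59).
Check: 35² = 1225 ≡ 45 (mod 59). The two roots are 24 and 35.

24, 35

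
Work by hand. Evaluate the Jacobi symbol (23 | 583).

-1

Reciprocity: 23 ≡ 3 and 583 ≡ 3 (mod 4), so (23/583) = −(583/23).
Reduce top mod 23: now compute (8/23).
Pull out 2^3: since 23 ≡ 7 (mod 8), (2/23) = +1, so (2/23)^3 = +1.
Reached (1/23) = 1. Collecting the sign flips along the way, the symbol is -1.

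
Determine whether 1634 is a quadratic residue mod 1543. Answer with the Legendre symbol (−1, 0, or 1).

First reduce: 1634 ≡ 91 (mod 1543).
Reciprocity: 91 ≡ 3 and 1543 ≡ 3 (mod 4), so (91/1543) = −(1543/91).
Reduce top mod 91: now compute (87/91).
Reciprocity: 87 ≡ 3 and 91 ≡ 3 (mod 4), so (87/91) = −(91/87).
Reduce top mod 87: now compute (4/87).
Pull out 2^2: since 87 ≡ 7 (mod 8), (2/87) = +1, so (2/87)^2 = +1.
Reached (1/87) = 1. Collecting the sign flips along the way, the symbol is +1.

1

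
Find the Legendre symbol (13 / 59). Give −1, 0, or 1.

Euler's criterion: (13/59) ≡ 13^29 (mod 59).
13^2 ≡ 51 (mod 59)
13^4 ≡ 5 (mod 59)
13^8 ≡ 25 (mod 59)
13^16 ≡ 35 (mod 59)
13^29 = 13^(16+8+4+1) ≡ 58 (mod 59).
Result is 58 ≡ −1, so (13/59) = −1.

-1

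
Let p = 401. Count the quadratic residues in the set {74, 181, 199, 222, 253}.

(74/401) = -1 → non-residue.
(181/401) = +1 → QR.
(199/401) = -1 → non-residue.
(222/401) = +1 → QR.
(253/401) = -1 → non-residue.
Total quadratic residues among the 5: 2.

2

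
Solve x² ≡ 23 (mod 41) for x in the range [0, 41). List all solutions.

8, 33

41 ≡ 1 (mod 4), so we find a root by search.
Trying successive values, 8² = 64 ≡ 23 (mod 41). The other root is 41 − 8 = 33.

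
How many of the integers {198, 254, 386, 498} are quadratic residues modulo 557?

3

(198/557) = +1 → QR.
(254/557) = -1 → non-residue.
(386/557) = +1 → QR.
(498/557) = +1 → QR.
Total quadratic residues among the 4: 3.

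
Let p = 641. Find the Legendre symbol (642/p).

1

First reduce: 642 ≡ 1 (mod 641).
Reached (1/641) = 1. Collecting the sign flips along the way, the symbol is +1.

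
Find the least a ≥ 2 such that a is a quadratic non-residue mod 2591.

(2/2591) = +1, so 2 is a residue.
(3/2591) = +1, so 3 is a residue.
(4/2591) = +1, so 4 is a residue.
(5/2591) = +1, so 5 is a residue.
(6/2591) = +1, so 6 is a residue.
(7/2591) = −1, so 7 is the smallest positive non-residue mod 2591.

7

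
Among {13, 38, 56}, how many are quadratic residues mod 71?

1

(13/71) = -1 → non-residue.
(38/71) = +1 → QR.
(56/71) = -1 → non-residue.
Total quadratic residues among the 3: 1.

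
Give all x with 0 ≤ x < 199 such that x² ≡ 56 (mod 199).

Since 199 ≡ 3 (mod 4), a square root of 56 is 56^((199+1)/4) = 56^50 mod 199.
Repeated squaring: 56^2≡151, 56^4≡115, 56^8≡91, 56^16≡122, 56^32≡158 (mod 199).
56^50 = 56^(32+16+2) ≡ 102 (mod 199).
Check: 102² = 10404 ≡ 56 (mod 199). The two roots are 97 and 102.

97, 102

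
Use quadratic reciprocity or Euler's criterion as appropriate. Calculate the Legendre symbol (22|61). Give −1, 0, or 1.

1

Euler's criterion: (22/61) ≡ 22^30 (mod 61).
22^2 ≡ 57 (mod 61)
22^4 ≡ 16 (mod 61)
22^8 ≡ 12 (mod 61)
22^16 ≡ 22 (mod 61)
22^30 = 22^(16+8+4+2) ≡ 1 (mod 61).
Result is 1, so (22/61) = 1.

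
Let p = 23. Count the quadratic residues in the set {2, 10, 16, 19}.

(2/23) = +1 → QR.
(10/23) = -1 → non-residue.
(16/23) = +1 → QR.
(19/23) = -1 → non-residue.
Total quadratic residues among the 4: 2.

2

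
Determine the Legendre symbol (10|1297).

Pull out 2: since 1297 ≡ 1 (mod 8), (2/1297) = +1.
Reciprocity: 5 ≡ 1 and 1297 ≡ 1 (mod 4), so (5/1297) = +(1297/5).
Reduce top mod 5: now compute (2/5).
Pull out 2: since 5 ≡ 5 (mod 8), (2/5) = -1.
Reached (1/5) = 1. Collecting the sign flips along the way, the symbol is -1.

-1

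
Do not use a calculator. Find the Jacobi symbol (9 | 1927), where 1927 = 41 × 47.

1

Reciprocity: 9 ≡ 1 and 1927 ≡ 3 (mod 4), so (9/1927) = +(1927/9).
Reduce top mod 9: now compute (1/9).
Reached (1/9) = 1. Collecting the sign flips along the way, the symbol is +1.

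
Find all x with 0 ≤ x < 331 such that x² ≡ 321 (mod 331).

Since 331 ≡ 3 (mod 4), a square root of 321 is 321^((331+1)/4) = 321^83 mod 331.
Repeated squaring: 321^2≡100, 321^4≡70, 321^8≡266, 321^16≡253, 321^32≡126, 321^64≡319 (mod 331).
321^83 = 321^(64+16+2+1) ≡ 68 (mod 331).
Check: 68² = 4624 ≡ 321 (mod 331). The two roots are 68 and 263.

68, 263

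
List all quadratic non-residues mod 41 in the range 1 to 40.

3,6,7,11,12,13,14,15,17,19,22,24,26,27,28,29,30,34,35,38

Square k = 1,…,20 (k and 41−k give the same square):
1²=1, 2²=4, 3²=9, 4²=16, 5²=25, 6²=36, 7²≡8, 8²≡23, 9²≡40, 10²≡18, 11²≡39, 12²≡21, 13²≡5, 14²≡32, 15²≡20, 16²≡10, 17²≡2, 18²≡37, 19²≡33, 20²≡31 (mod 41).
The residues are {1, 2, 4, 5, 8, 9, 10, 16, 18, 20, 21, 23, 25, 31, 32, 33, 36, 37, 39, 40}; the non-residues are the remaining 20 nonzero classes.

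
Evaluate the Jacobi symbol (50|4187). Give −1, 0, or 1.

Pull out 2: since 4187 ≡ 3 (mod 8), (2/4187) = -1.
Reciprocity: 25 ≡ 1 and 4187 ≡ 3 (mod 4), so (25/4187) = +(4187/25).
Reduce top mod 25: now compute (12/25).
Pull out 2^2: since 25 ≡ 1 (mod 8), (2/25) = +1, so (2/25)^2 = +1.
Reciprocity: 3 ≡ 3 and 25 ≡ 1 (mod 4), so (3/25) = +(25/3).
Reduce top mod 3: now compute (1/3).
Reached (1/3) = 1. Collecting the sign flips along the way, the symbol is -1.

-1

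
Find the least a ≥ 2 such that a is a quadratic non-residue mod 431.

(2/431) = +1, so 2 is a residue.
(3/431) = +1, so 3 is a residue.
(4/431) = +1, so 4 is a residue.
(5/431) = +1, so 5 is a residue.
(6/431) = +1, so 6 is a residue.
(7/431) = −1, so 7 is the smallest positive non-residue mod 431.

7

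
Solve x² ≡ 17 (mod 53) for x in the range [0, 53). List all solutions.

21, 32

53 ≡ 1 (mod 4), so we find a root by search.
Trying successive values, 21² = 441 ≡ 17 (mod 53). The other root is 53 − 21 = 32.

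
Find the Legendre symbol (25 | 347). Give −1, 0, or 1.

Reciprocity: 25 ≡ 1 and 347 ≡ 3 (mod 4), so (25/347) = +(347/25).
Reduce top mod 25: now compute (22/25).
Pull out 2: since 25 ≡ 1 (mod 8), (2/25) = +1.
Reciprocity: 11 ≡ 3 and 25 ≡ 1 (mod 4), so (11/25) = +(25/11).
Reduce top mod 11: now compute (3/11).
Reciprocity: 3 ≡ 3 and 11 ≡ 3 (mod 4), so (3/11) = −(11/3).
Reduce top mod 3: now compute (2/3).
Pull out 2: since 3 ≡ 3 (mod 8), (2/3) = -1.
Reached (1/3) = 1. Collecting the sign flips along the way, the symbol is +1.

1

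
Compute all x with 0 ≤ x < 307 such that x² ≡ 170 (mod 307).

Since 307 ≡ 3 (mod 4), a square root of 170 is 170^((307+1)/4) = 170^77 mod 307.
Repeated squaring: 170^2≡42, 170^4≡229, 170^8≡251, 170^16≡66, 170^32≡58, 170^64≡294 (mod 307).
170^77 = 170^(64+8+4+1) ≡ 28 (mod 307).
Check: 28² = 784 ≡ 170 (mod 307). The two roots are 28 and 279.

28, 279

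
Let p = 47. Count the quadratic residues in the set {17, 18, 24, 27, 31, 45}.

(17/47) = +1 → QR.
(18/47) = +1 → QR.
(24/47) = +1 → QR.
(27/47) = +1 → QR.
(31/47) = -1 → non-residue.
(45/47) = -1 → non-residue.
Total quadratic residues among the 6: 4.

4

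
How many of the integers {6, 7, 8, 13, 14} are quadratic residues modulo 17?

2

(6/17) = -1 → non-residue.
(7/17) = -1 → non-residue.
(8/17) = +1 → QR.
(13/17) = +1 → QR.
(14/17) = -1 → non-residue.
Total quadratic residues among the 5: 2.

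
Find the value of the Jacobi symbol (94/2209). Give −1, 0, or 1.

0

Pull out 2: since 2209 ≡ 1 (mod 8), (2/2209) = +1.
Reciprocity: 47 ≡ 3 and 2209 ≡ 1 (mod 4), so (47/2209) = +(2209/47).
Reduce top mod 47: now compute (0/47).
Top reduces to 0: gcd > 1, so the symbol is 0.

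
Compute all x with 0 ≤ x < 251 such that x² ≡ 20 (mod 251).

Since 251 ≡ 3 (mod 4), a square root of 20 is 20^((251+1)/4) = 20^63 mod 251.
Repeated squaring: 20^2≡149, 20^4≡113, 20^8≡219, 20^16≡20, 20^32≡149 (mod 251).
20^63 = 20^(32+16+8+4+2+1) ≡ 219 (mod 251).
Check: 219² = 47961 ≡ 20 (mod 251). The two roots are 32 and 219.

32, 219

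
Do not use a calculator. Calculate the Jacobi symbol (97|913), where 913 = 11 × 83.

Reciprocity: 97 ≡ 1 and 913 ≡ 1 (mod 4), so (97/913) = +(913/97).
Reduce top mod 97: now compute (40/97).
Pull out 2^3: since 97 ≡ 1 (mod 8), (2/97) = +1, so (2/97)^3 = +1.
Reciprocity: 5 ≡ 1 and 97 ≡ 1 (mod 4), so (5/97) = +(97/5).
Reduce top mod 5: now compute (2/5).
Pull out 2: since 5 ≡ 5 (mod 8), (2/5) = -1.
Reached (1/5) = 1. Collecting the sign flips along the way, the symbol is -1.

-1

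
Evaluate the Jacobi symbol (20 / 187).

-1

Pull out 2^2: since 187 ≡ 3 (mod 8), (2/187) = -1, so (2/187)^2 = +1.
Reciprocity: 5 ≡ 1 and 187 ≡ 3 (mod 4), so (5/187) = +(187/5).
Reduce top mod 5: now compute (2/5).
Pull out 2: since 5 ≡ 5 (mod 8), (2/5) = -1.
Reached (1/5) = 1. Collecting the sign flips along the way, the symbol is -1.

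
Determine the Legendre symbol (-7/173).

Euler's criterion: (-7/173) ≡ 166^86 (mod 173).
166^2 ≡ 49 (mod 173)
166^4 ≡ 152 (mod 173)
166^8 ≡ 95 (mod 173)
166^16 ≡ 29 (mod 173)
166^32 ≡ 149 (mod 173)
166^64 ≡ 57 (mod 173)
166^86 = 166^(64+16+4+2) ≡ 172 (mod 173).
Result is 172 ≡ −1, so (-7/173) = −1.

-1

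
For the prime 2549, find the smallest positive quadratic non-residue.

2

(2/2549) = −1, so 2 is the smallest positive non-residue mod 2549.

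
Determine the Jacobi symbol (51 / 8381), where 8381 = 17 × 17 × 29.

Reciprocity: 51 ≡ 3 and 8381 ≡ 1 (mod 4), so (51/8381) = +(8381/51).
Reduce top mod 51: now compute (17/51).
Reciprocity: 17 ≡ 1 and 51 ≡ 3 (mod 4), so (17/51) = +(51/17).
Reduce top mod 17: now compute (0/17).
Top reduces to 0: gcd > 1, so the symbol is 0.

0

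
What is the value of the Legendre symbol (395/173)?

1

First reduce: 395 ≡ 49 (mod 173).
Reciprocity: 49 ≡ 1 and 173 ≡ 1 (mod 4), so (49/173) = +(173/49).
Reduce top mod 49: now compute (26/49).
Pull out 2: since 49 ≡ 1 (mod 8), (2/49) = +1.
Reciprocity: 13 ≡ 1 and 49 ≡ 1 (mod 4), so (13/49) = +(49/13).
Reduce top mod 13: now compute (10/13).
Pull out 2: since 13 ≡ 5 (mod 8), (2/13) = -1.
Reciprocity: 5 ≡ 1 and 13 ≡ 1 (mod 4), so (5/13) = +(13/5).
Reduce top mod 5: now compute (3/5).
Reciprocity: 3 ≡ 3 and 5 ≡ 1 (mod 4), so (3/5) = +(5/3).
Reduce top mod 3: now compute (2/3).
Pull out 2: since 3 ≡ 3 (mod 8), (2/3) = -1.
Reached (1/3) = 1. Collecting the sign flips along the way, the symbol is +1.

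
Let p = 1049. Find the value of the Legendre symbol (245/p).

1

Reciprocity: 245 ≡ 1 and 1049 ≡ 1 (mod 4), so (245/1049) = +(1049/245).
Reduce top mod 245: now compute (69/245).
Reciprocity: 69 ≡ 1 and 245 ≡ 1 (mod 4), so (69/245) = +(245/69).
Reduce top mod 69: now compute (38/69).
Pull out 2: since 69 ≡ 5 (mod 8), (2/69) = -1.
Reciprocity: 19 ≡ 3 and 69 ≡ 1 (mod 4), so (19/69) = +(69/19).
Reduce top mod 19: now compute (12/19).
Pull out 2^2: since 19 ≡ 3 (mod 8), (2/19) = -1, so (2/19)^2 = +1.
Reciprocity: 3 ≡ 3 and 19 ≡ 3 (mod 4), so (3/19) = −(19/3).
Reduce top mod 3: now compute (1/3).
Reached (1/3) = 1. Collecting the sign flips along the way, the symbol is +1.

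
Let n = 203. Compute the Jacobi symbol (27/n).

Reciprocity: 27 ≡ 3 and 203 ≡ 3 (mod 4), so (27/203) = −(203/27).
Reduce top mod 27: now compute (14/27).
Pull out 2: since 27 ≡ 3 (mod 8), (2/27) = -1.
Reciprocity: 7 ≡ 3 and 27 ≡ 3 (mod 4), so (7/27) = −(27/7).
Reduce top mod 7: now compute (6/7).
Pull out 2: since 7 ≡ 7 (mod 8), (2/7) = +1.
Reciprocity: 3 ≡ 3 and 7 ≡ 3 (mod 4), so (3/7) = −(7/3).
Reduce top mod 3: now compute (1/3).
Reached (1/3) = 1. Collecting the sign flips along the way, the symbol is +1.

1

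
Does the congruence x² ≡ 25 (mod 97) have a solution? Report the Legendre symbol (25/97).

Euler's criterion: (25/97) ≡ 25^48 (mod 97).
25^2 ≡ 43 (mod 97)
25^4 ≡ 6 (mod 97)
25^8 ≡ 36 (mod 97)
25^16 ≡ 35 (mod 97)
25^32 ≡ 61 (mod 97)
25^48 = 25^(32+16) ≡ 1 (mod 97).
Result is 1, so (25/97) = 1.

1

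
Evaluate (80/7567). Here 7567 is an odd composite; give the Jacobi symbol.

-1

Pull out 2^4: since 7567 ≡ 7 (mod 8), (2/7567) = +1, so (2/7567)^4 = +1.
Reciprocity: 5 ≡ 1 and 7567 ≡ 3 (mod 4), so (5/7567) = +(7567/5).
Reduce top mod 5: now compute (2/5).
Pull out 2: since 5 ≡ 5 (mod 8), (2/5) = -1.
Reached (1/5) = 1. Collecting the sign flips along the way, the symbol is -1.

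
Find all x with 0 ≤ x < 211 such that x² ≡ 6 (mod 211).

46, 165

Since 211 ≡ 3 (mod 4), a square root of 6 is 6^((211+1)/4) = 6^53 mod 211.
Repeated squaring: 6^2≡36, 6^4≡30, 6^8≡56, 6^16≡182, 6^32≡208 (mod 211).
6^53 = 6^(32+16+4+1) ≡ 46 (mod 211).
Check: 46² = 2116 ≡ 6 (mod 211). The two roots are 46 and 165.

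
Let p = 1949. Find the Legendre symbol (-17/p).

First reduce: -17 ≡ 1932 (mod 1949).
Pull out 2^2: since 1949 ≡ 5 (mod 8), (2/1949) = -1, so (2/1949)^2 = +1.
Reciprocity: 483 ≡ 3 and 1949 ≡ 1 (mod 4), so (483/1949) = +(1949/483).
Reduce top mod 483: now compute (17/483).
Reciprocity: 17 ≡ 1 and 483 ≡ 3 (mod 4), so (17/483) = +(483/17).
Reduce top mod 17: now compute (7/17).
Reciprocity: 7 ≡ 3 and 17 ≡ 1 (mod 4), so (7/17) = +(17/7).
Reduce top mod 7: now compute (3/7).
Reciprocity: 3 ≡ 3 and 7 ≡ 3 (mod 4), so (3/7) = −(7/3).
Reduce top mod 3: now compute (1/3).
Reached (1/3) = 1. Collecting the sign flips along the way, the symbol is -1.

-1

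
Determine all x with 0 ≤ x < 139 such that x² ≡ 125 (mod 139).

60, 79

Since 139 ≡ 3 (mod 4), a square root of 125 is 125^((139+1)/4) = 125^35 mod 139.
Repeated squaring: 125^2≡57, 125^4≡52, 125^8≡63, 125^16≡77, 125^32≡91 (mod 139).
125^35 = 125^(32+2+1) ≡ 79 (mod 139).
Check: 79² = 6241 ≡ 125 (mod 139). The two roots are 60 and 79.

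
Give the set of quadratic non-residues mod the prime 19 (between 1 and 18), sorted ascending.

Square k = 1,…,9 (k and 19−k give the same square):
1²=1, 2²=4, 3²=9, 4²=16, 5²≡6, 6²≡17, 7²≡11, 8²≡7, 9²≡5 (mod 19).
The residues are {1, 4, 5, 6, 7, 9, 11, 16, 17}; the non-residues are the remaining 9 nonzero classes.

2 3 8 10 12 13 14 15 18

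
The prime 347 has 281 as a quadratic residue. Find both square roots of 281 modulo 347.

Since 347 ≡ 3 (mod 4), a square root of 281 is 281^((347+1)/4) = 281^87 mod 347.
Repeated squaring: 281^2≡192, 281^4≡82, 281^8≡131, 281^16≡158, 281^32≡327, 281^64≡53 (mod 347).
281^87 = 281^(64+16+4+2+1) ≡ 119 (mod 347).
Check: 119² = 14161 ≡ 281 (mod 347). The two roots are 119 and 228.

119, 228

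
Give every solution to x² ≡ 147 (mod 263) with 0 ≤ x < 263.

Since 263 ≡ 3 (mod 4), a square root of 147 is 147^((263+1)/4) = 147^66 mod 263.
Repeated squaring: 147^2≡43, 147^4≡8, 147^8≡64, 147^16≡151, 147^32≡183, 147^64≡88 (mod 263).
147^66 = 147^(64+2) ≡ 102 (mod 263).
Check: 102² = 10404 ≡ 147 (mod 263). The two roots are 102 and 161.

102, 161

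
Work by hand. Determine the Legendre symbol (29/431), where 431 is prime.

1

Euler's criterion: (29/431) ≡ 29^215 (mod 431).
29^2 ≡ 410 (mod 431)
29^4 ≡ 10 (mod 431)
29^8 ≡ 100 (mod 431)
29^16 ≡ 87 (mod 431)
29^32 ≡ 242 (mod 431)
29^64 ≡ 379 (mod 431)
29^128 ≡ 118 (mod 431)
29^215 = 29^(128+64+16+4+2+1) ≡ 1 (mod 431).
Result is 1, so (29/431) = 1.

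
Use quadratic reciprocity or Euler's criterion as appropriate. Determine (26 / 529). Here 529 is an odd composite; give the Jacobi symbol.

1

Pull out 2: since 529 ≡ 1 (mod 8), (2/529) = +1.
Reciprocity: 13 ≡ 1 and 529 ≡ 1 (mod 4), so (13/529) = +(529/13).
Reduce top mod 13: now compute (9/13).
Reciprocity: 9 ≡ 1 and 13 ≡ 1 (mod 4), so (9/13) = +(13/9).
Reduce top mod 9: now compute (4/9).
Pull out 2^2: since 9 ≡ 1 (mod 8), (2/9) = +1, so (2/9)^2 = +1.
Reached (1/9) = 1. Collecting the sign flips along the way, the symbol is +1.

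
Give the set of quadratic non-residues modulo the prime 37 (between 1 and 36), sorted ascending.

2,5,6,8,13,14,15,17,18,19,20,22,23,24,29,31,32,35

Square k = 1,…,18 (k and 37−k give the same square):
1²=1, 2²=4, 3²=9, 4²=16, 5²=25, 6²=36, 7²≡12, 8²≡27, 9²≡7, 10²≡26, 11²≡10, 12²≡33, 13²≡21, 14²≡11, 15²≡3, 16²≡34, 17²≡30, 18²≡28 (mod 37).
The residues are {1, 3, 4, 7, 9, 10, 11, 12, 16, 21, 25, 26, 27, 28, 30, 33, 34, 36}; the non-residues are the remaining 18 nonzero classes.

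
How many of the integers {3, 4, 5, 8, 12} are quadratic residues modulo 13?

3

(3/13) = +1 → QR.
(4/13) = +1 → QR.
(5/13) = -1 → non-residue.
(8/13) = -1 → non-residue.
(12/13) = +1 → QR.
Total quadratic residues among the 5: 3.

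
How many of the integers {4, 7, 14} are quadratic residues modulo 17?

(4/17) = +1 → QR.
(7/17) = -1 → non-residue.
(14/17) = -1 → non-residue.
Total quadratic residues among the 3: 1.

1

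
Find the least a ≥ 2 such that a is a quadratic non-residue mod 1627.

(2/1627) = −1, so 2 is the smallest positive non-residue mod 1627.

2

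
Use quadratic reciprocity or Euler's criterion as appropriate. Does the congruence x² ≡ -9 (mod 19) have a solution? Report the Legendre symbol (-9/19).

First reduce: -9 ≡ 10 (mod 19).
Pull out 2: since 19 ≡ 3 (mod 8), (2/19) = -1.
Reciprocity: 5 ≡ 1 and 19 ≡ 3 (mod 4), so (5/19) = +(19/5).
Reduce top mod 5: now compute (4/5).
Pull out 2^2: since 5 ≡ 5 (mod 8), (2/5) = -1, so (2/5)^2 = +1.
Reached (1/5) = 1. Collecting the sign flips along the way, the symbol is -1.

-1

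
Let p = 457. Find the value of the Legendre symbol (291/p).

-1

Reciprocity: 291 ≡ 3 and 457 ≡ 1 (mod 4), so (291/457) = +(457/291).
Reduce top mod 291: now compute (166/291).
Pull out 2: since 291 ≡ 3 (mod 8), (2/291) = -1.
Reciprocity: 83 ≡ 3 and 291 ≡ 3 (mod 4), so (83/291) = −(291/83).
Reduce top mod 83: now compute (42/83).
Pull out 2: since 83 ≡ 3 (mod 8), (2/83) = -1.
Reciprocity: 21 ≡ 1 and 83 ≡ 3 (mod 4), so (21/83) = +(83/21).
Reduce top mod 21: now compute (20/21).
Pull out 2^2: since 21 ≡ 5 (mod 8), (2/21) = -1, so (2/21)^2 = +1.
Reciprocity: 5 ≡ 1 and 21 ≡ 1 (mod 4), so (5/21) = +(21/5).
Reduce top mod 5: now compute (1/5).
Reached (1/5) = 1. Collecting the sign flips along the way, the symbol is -1.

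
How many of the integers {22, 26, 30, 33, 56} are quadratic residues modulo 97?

(22/97) = +1 → QR.
(26/97) = -1 → non-residue.
(30/97) = -1 → non-residue.
(33/97) = +1 → QR.
(56/97) = -1 → non-residue.
Total quadratic residues among the 5: 2.

2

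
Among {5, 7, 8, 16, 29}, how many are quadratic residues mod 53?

(5/53) = -1 → non-residue.
(7/53) = +1 → QR.
(8/53) = -1 → non-residue.
(16/53) = +1 → QR.
(29/53) = +1 → QR.
Total quadratic residues among the 5: 3.

3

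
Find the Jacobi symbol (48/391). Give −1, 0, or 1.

-1

Pull out 2^4: since 391 ≡ 7 (mod 8), (2/391) = +1, so (2/391)^4 = +1.
Reciprocity: 3 ≡ 3 and 391 ≡ 3 (mod 4), so (3/391) = −(391/3).
Reduce top mod 3: now compute (1/3).
Reached (1/3) = 1. Collecting the sign flips along the way, the symbol is -1.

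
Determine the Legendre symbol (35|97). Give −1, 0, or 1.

Euler's criterion: (35/97) ≡ 35^48 (mod 97).
35^2 ≡ 61 (mod 97)
35^4 ≡ 35 (mod 97)
35^8 ≡ 61 (mod 97)
35^16 ≡ 35 (mod 97)
35^32 ≡ 61 (mod 97)
35^48 = 35^(32+16) ≡ 1 (mod 97).
Result is 1, so (35/97) = 1.

1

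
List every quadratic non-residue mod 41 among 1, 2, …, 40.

Square k = 1,…,20 (k and 41−k give the same square):
1²=1, 2²=4, 3²=9, 4²=16, 5²=25, 6²=36, 7²≡8, 8²≡23, 9²≡40, 10²≡18, 11²≡39, 12²≡21, 13²≡5, 14²≡32, 15²≡20, 16²≡10, 17²≡2, 18²≡37, 19²≡33, 20²≡31 (mod 41).
The residues are {1, 2, 4, 5, 8, 9, 10, 16, 18, 20, 21, 23, 25, 31, 32, 33, 36, 37, 39, 40}; the non-residues are the remaining 20 nonzero classes.

3, 6, 7, 11, 12, 13, 14, 15, 17, 19, 22, 24, 26, 27, 28, 29, 30, 34, 35, 38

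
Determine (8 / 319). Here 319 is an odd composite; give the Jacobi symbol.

Pull out 2^3: since 319 ≡ 7 (mod 8), (2/319) = +1, so (2/319)^3 = +1.
Reached (1/319) = 1. Collecting the sign flips along the way, the symbol is +1.

1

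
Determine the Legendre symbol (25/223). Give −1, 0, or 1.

Euler's criterion: (25/223) ≡ 25^111 (mod 223).
25^2 ≡ 179 (mod 223)
25^4 ≡ 152 (mod 223)
25^8 ≡ 135 (mod 223)
25^16 ≡ 162 (mod 223)
25^32 ≡ 153 (mod 223)
25^64 ≡ 217 (mod 223)
25^111 = 25^(64+32+8+4+2+1) ≡ 1 (mod 223).
Result is 1, so (25/223) = 1.

1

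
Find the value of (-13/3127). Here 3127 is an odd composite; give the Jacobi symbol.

First reduce: -13 ≡ 3114 (mod 3127).
Pull out 2: since 3127 ≡ 7 (mod 8), (2/3127) = +1.
Reciprocity: 1557 ≡ 1 and 3127 ≡ 3 (mod 4), so (1557/3127) = +(3127/1557).
Reduce top mod 1557: now compute (13/1557).
Reciprocity: 13 ≡ 1 and 1557 ≡ 1 (mod 4), so (13/1557) = +(1557/13).
Reduce top mod 13: now compute (10/13).
Pull out 2: since 13 ≡ 5 (mod 8), (2/13) = -1.
Reciprocity: 5 ≡ 1 and 13 ≡ 1 (mod 4), so (5/13) = +(13/5).
Reduce top mod 5: now compute (3/5).
Reciprocity: 3 ≡ 3 and 5 ≡ 1 (mod 4), so (3/5) = +(5/3).
Reduce top mod 3: now compute (2/3).
Pull out 2: since 3 ≡ 3 (mod 8), (2/3) = -1.
Reached (1/3) = 1. Collecting the sign flips along the way, the symbol is +1.

1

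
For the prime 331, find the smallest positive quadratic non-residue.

(2/331) = −1, so 2 is the smallest positive non-residue mod 331.

2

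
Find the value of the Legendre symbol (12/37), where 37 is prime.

Pull out 2^2: since 37 ≡ 5 (mod 8), (2/37) = -1, so (2/37)^2 = +1.
Reciprocity: 3 ≡ 3 and 37 ≡ 1 (mod 4), so (3/37) = +(37/3).
Reduce top mod 3: now compute (1/3).
Reached (1/3) = 1. Collecting the sign flips along the way, the symbol is +1.

1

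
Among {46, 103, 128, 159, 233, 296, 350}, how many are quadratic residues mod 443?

(46/443) = +1 → QR.
(103/443) = +1 → QR.
(128/443) = -1 → non-residue.
(159/443) = -1 → non-residue.
(233/443) = +1 → QR.
(296/443) = -1 → non-residue.
(350/443) = +1 → QR.
Total quadratic residues among the 7: 4.

4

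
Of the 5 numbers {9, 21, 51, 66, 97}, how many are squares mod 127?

2

(9/127) = +1 → QR.
(21/127) = +1 → QR.
(51/127) = -1 → non-residue.
(66/127) = -1 → non-residue.
(97/127) = -1 → non-residue.
Total quadratic residues among the 5: 2.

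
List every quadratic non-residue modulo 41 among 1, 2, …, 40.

3 6 7 11 12 13 14 15 17 19 22 24 26 27 28 29 30 34 35 38

Square k = 1,…,20 (k and 41−k give the same square):
1²=1, 2²=4, 3²=9, 4²=16, 5²=25, 6²=36, 7²≡8, 8²≡23, 9²≡40, 10²≡18, 11²≡39, 12²≡21, 13²≡5, 14²≡32, 15²≡20, 16²≡10, 17²≡2, 18²≡37, 19²≡33, 20²≡31 (mod 41).
The residues are {1, 2, 4, 5, 8, 9, 10, 16, 18, 20, 21, 23, 25, 31, 32, 33, 36, 37, 39, 40}; the non-residues are the remaining 20 nonzero classes.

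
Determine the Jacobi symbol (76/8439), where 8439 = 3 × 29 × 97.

Pull out 2^2: since 8439 ≡ 7 (mod 8), (2/8439) = +1, so (2/8439)^2 = +1.
Reciprocity: 19 ≡ 3 and 8439 ≡ 3 (mod 4), so (19/8439) = −(8439/19).
Reduce top mod 19: now compute (3/19).
Reciprocity: 3 ≡ 3 and 19 ≡ 3 (mod 4), so (3/19) = −(19/3).
Reduce top mod 3: now compute (1/3).
Reached (1/3) = 1. Collecting the sign flips along the way, the symbol is +1.

1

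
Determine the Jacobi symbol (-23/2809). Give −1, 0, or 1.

First reduce: -23 ≡ 2786 (mod 2809).
Pull out 2: since 2809 ≡ 1 (mod 8), (2/2809) = +1.
Reciprocity: 1393 ≡ 1 and 2809 ≡ 1 (mod 4), so (1393/2809) = +(2809/1393).
Reduce top mod 1393: now compute (23/1393).
Reciprocity: 23 ≡ 3 and 1393 ≡ 1 (mod 4), so (23/1393) = +(1393/23).
Reduce top mod 23: now compute (13/23).
Reciprocity: 13 ≡ 1 and 23 ≡ 3 (mod 4), so (13/23) = +(23/13).
Reduce top mod 13: now compute (10/13).
Pull out 2: since 13 ≡ 5 (mod 8), (2/13) = -1.
Reciprocity: 5 ≡ 1 and 13 ≡ 1 (mod 4), so (5/13) = +(13/5).
Reduce top mod 5: now compute (3/5).
Reciprocity: 3 ≡ 3 and 5 ≡ 1 (mod 4), so (3/5) = +(5/3).
Reduce top mod 3: now compute (2/3).
Pull out 2: since 3 ≡ 3 (mod 8), (2/3) = -1.
Reached (1/3) = 1. Collecting the sign flips along the way, the symbol is +1.

1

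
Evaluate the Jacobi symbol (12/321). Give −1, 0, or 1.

0

Pull out 2^2: since 321 ≡ 1 (mod 8), (2/321) = +1, so (2/321)^2 = +1.
Reciprocity: 3 ≡ 3 and 321 ≡ 1 (mod 4), so (3/321) = +(321/3).
Reduce top mod 3: now compute (0/3).
Top reduces to 0: gcd > 1, so the symbol is 0.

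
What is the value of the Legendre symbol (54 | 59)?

-1

Pull out 2: since 59 ≡ 3 (mod 8), (2/59) = -1.
Reciprocity: 27 ≡ 3 and 59 ≡ 3 (mod 4), so (27/59) = −(59/27).
Reduce top mod 27: now compute (5/27).
Reciprocity: 5 ≡ 1 and 27 ≡ 3 (mod 4), so (5/27) = +(27/5).
Reduce top mod 5: now compute (2/5).
Pull out 2: since 5 ≡ 5 (mod 8), (2/5) = -1.
Reached (1/5) = 1. Collecting the sign flips along the way, the symbol is -1.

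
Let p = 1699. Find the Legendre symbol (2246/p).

1

First reduce: 2246 ≡ 547 (mod 1699).
Reciprocity: 547 ≡ 3 and 1699 ≡ 3 (mod 4), so (547/1699) = −(1699/547).
Reduce top mod 547: now compute (58/547).
Pull out 2: since 547 ≡ 3 (mod 8), (2/547) = -1.
Reciprocity: 29 ≡ 1 and 547 ≡ 3 (mod 4), so (29/547) = +(547/29).
Reduce top mod 29: now compute (25/29).
Reciprocity: 25 ≡ 1 and 29 ≡ 1 (mod 4), so (25/29) = +(29/25).
Reduce top mod 25: now compute (4/25).
Pull out 2^2: since 25 ≡ 1 (mod 8), (2/25) = +1, so (2/25)^2 = +1.
Reached (1/25) = 1. Collecting the sign flips along the way, the symbol is +1.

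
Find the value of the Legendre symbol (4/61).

1

Pull out 2^2: since 61 ≡ 5 (mod 8), (2/61) = -1, so (2/61)^2 = +1.
Reached (1/61) = 1. Collecting the sign flips along the way, the symbol is +1.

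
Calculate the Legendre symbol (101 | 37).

1

Euler's criterion: (101/37) ≡ 27^18 (mod 37).
27^2 ≡ 26 (mod 37)
27^4 ≡ 10 (mod 37)
27^8 ≡ 26 (mod 37)
27^16 ≡ 10 (mod 37)
27^18 = 27^(16+2) ≡ 1 (mod 37).
Result is 1, so (101/37) = 1.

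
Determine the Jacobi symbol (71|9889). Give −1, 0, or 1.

Reciprocity: 71 ≡ 3 and 9889 ≡ 1 (mod 4), so (71/9889) = +(9889/71).
Reduce top mod 71: now compute (20/71).
Pull out 2^2: since 71 ≡ 7 (mod 8), (2/71) = +1, so (2/71)^2 = +1.
Reciprocity: 5 ≡ 1 and 71 ≡ 3 (mod 4), so (5/71) = +(71/5).
Reduce top mod 5: now compute (1/5).
Reached (1/5) = 1. Collecting the sign flips along the way, the symbol is +1.

1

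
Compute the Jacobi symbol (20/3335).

Pull out 2^2: since 3335 ≡ 7 (mod 8), (2/3335) = +1, so (2/3335)^2 = +1.
Reciprocity: 5 ≡ 1 and 3335 ≡ 3 (mod 4), so (5/3335) = +(3335/5).
Reduce top mod 5: now compute (0/5).
Top reduces to 0: gcd > 1, so the symbol is 0.

0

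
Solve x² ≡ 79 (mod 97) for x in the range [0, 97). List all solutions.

97 ≡ 1 (mod 4), so we find a root by search.
Trying successive values, 46² = 2116 ≡ 79 (mod 97). The other root is 97 − 46 = 51.

46, 51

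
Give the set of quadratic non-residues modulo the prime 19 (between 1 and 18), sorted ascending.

2,3,8,10,12,13,14,15,18

Square k = 1,…,9 (k and 19−k give the same square):
1²=1, 2²=4, 3²=9, 4²=16, 5²≡6, 6²≡17, 7²≡11, 8²≡7, 9²≡5 (mod 19).
The residues are {1, 4, 5, 6, 7, 9, 11, 16, 17}; the non-residues are the remaining 9 nonzero classes.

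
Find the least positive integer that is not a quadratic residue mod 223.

3

(2/223) = +1, so 2 is a residue.
(3/223) = −1, so 3 is the smallest positive non-residue mod 223.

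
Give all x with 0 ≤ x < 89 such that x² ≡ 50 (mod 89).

36, 53

89 ≡ 1 (mod 4), so we find a root by search.
Trying successive values, 36² = 1296 ≡ 50 (mod 89). The other root is 89 − 36 = 53.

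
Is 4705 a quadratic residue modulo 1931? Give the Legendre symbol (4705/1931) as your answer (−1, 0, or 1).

First reduce: 4705 ≡ 843 (mod 1931).
Reciprocity: 843 ≡ 3 and 1931 ≡ 3 (mod 4), so (843/1931) = −(1931/843).
Reduce top mod 843: now compute (245/843).
Reciprocity: 245 ≡ 1 and 843 ≡ 3 (mod 4), so (245/843) = +(843/245).
Reduce top mod 245: now compute (108/245).
Pull out 2^2: since 245 ≡ 5 (mod 8), (2/245) = -1, so (2/245)^2 = +1.
Reciprocity: 27 ≡ 3 and 245 ≡ 1 (mod 4), so (27/245) = +(245/27).
Reduce top mod 27: now compute (2/27).
Pull out 2: since 27 ≡ 3 (mod 8), (2/27) = -1.
Reached (1/27) = 1. Collecting the sign flips along the way, the symbol is +1.

1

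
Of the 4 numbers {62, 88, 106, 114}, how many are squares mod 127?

2

(62/127) = +1 → QR.
(88/127) = +1 → QR.
(106/127) = -1 → non-residue.
(114/127) = -1 → non-residue.
Total quadratic residues among the 4: 2.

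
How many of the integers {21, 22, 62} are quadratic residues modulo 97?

2

(21/97) = -1 → non-residue.
(22/97) = +1 → QR.
(62/97) = +1 → QR.
Total quadratic residues among the 3: 2.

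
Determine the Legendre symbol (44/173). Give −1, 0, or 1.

Euler's criterion: (44/173) ≡ 44^86 (mod 173).
44^2 ≡ 33 (mod 173)
44^4 ≡ 51 (mod 173)
44^8 ≡ 6 (mod 173)
44^16 ≡ 36 (mod 173)
44^32 ≡ 85 (mod 173)
44^64 ≡ 132 (mod 173)
44^86 = 44^(64+16+4+2) ≡ 172 (mod 173).
Result is 172 ≡ −1, so (44/173) = −1.

-1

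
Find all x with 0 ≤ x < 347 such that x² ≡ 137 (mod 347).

Since 347 ≡ 3 (mod 4), a square root of 137 is 137^((347+1)/4) = 137^87 mod 347.
Repeated squaring: 137^2≡31, 137^4≡267, 137^8≡154, 137^16≡120, 137^32≡173, 137^64≡87 (mod 347).
137^87 = 137^(64+16+4+2+1) ≡ 325 (mod 347).
Check: 325² = 105625 ≡ 137 (mod 347). The two roots are 22 and 325.

22, 325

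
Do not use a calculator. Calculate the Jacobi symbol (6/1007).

1

Pull out 2: since 1007 ≡ 7 (mod 8), (2/1007) = +1.
Reciprocity: 3 ≡ 3 and 1007 ≡ 3 (mod 4), so (3/1007) = −(1007/3).
Reduce top mod 3: now compute (2/3).
Pull out 2: since 3 ≡ 3 (mod 8), (2/3) = -1.
Reached (1/3) = 1. Collecting the sign flips along the way, the symbol is +1.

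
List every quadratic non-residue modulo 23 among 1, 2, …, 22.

Square k = 1,…,11 (k and 23−k give the same square):
1²=1, 2²=4, 3²=9, 4²=16, 5²≡2, 6²≡13, 7²≡3, 8²≡18, 9²≡12, 10²≡8, 11²≡6 (mod 23).
The residues are {1, 2, 3, 4, 6, 8, 9, 12, 13, 16, 18}; the non-residues are the remaining 11 nonzero classes.

5 7 10 11 14 15 17 19 20 21 22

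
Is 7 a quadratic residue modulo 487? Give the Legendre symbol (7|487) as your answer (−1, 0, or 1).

-1

Reciprocity: 7 ≡ 3 and 487 ≡ 3 (mod 4), so (7/487) = −(487/7).
Reduce top mod 7: now compute (4/7).
Pull out 2^2: since 7 ≡ 7 (mod 8), (2/7) = +1, so (2/7)^2 = +1.
Reached (1/7) = 1. Collecting the sign flips along the way, the symbol is -1.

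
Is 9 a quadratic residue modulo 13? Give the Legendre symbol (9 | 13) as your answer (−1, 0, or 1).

1

Reciprocity: 9 ≡ 1 and 13 ≡ 1 (mod 4), so (9/13) = +(13/9).
Reduce top mod 9: now compute (4/9).
Pull out 2^2: since 9 ≡ 1 (mod 8), (2/9) = +1, so (2/9)^2 = +1.
Reached (1/9) = 1. Collecting the sign flips along the way, the symbol is +1.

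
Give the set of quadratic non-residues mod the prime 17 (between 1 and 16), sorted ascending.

Square k = 1,…,8 (k and 17−k give the same square):
1²=1, 2²=4, 3²=9, 4²=16, 5²≡8, 6²≡2, 7²≡15, 8²≡13 (mod 17).
The residues are {1, 2, 4, 8, 9, 13, 15, 16}; the non-residues are the remaining 8 nonzero classes.

3 5 6 7 10 11 12 14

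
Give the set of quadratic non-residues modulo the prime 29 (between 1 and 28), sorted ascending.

Square k = 1,…,14 (k and 29−k give the same square):
1²=1, 2²=4, 3²=9, 4²=16, 5²=25, 6²≡7, 7²≡20, 8²≡6, 9²≡23, 10²≡13, 11²≡5, 12²≡28, 13²≡24, 14²≡22 (mod 29).
The residues are {1, 4, 5, 6, 7, 9, 13, 16, 20, 22, 23, 24, 25, 28}; the non-residues are the remaining 14 nonzero classes.

2,3,8,10,11,12,14,15,17,18,19,21,26,27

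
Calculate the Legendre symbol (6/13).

Pull out 2: since 13 ≡ 5 (mod 8), (2/13) = -1.
Reciprocity: 3 ≡ 3 and 13 ≡ 1 (mod 4), so (3/13) = +(13/3).
Reduce top mod 3: now compute (1/3).
Reached (1/3) = 1. Collecting the sign flips along the way, the symbol is -1.

-1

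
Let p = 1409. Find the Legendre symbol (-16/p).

1

First reduce: -16 ≡ 1393 (mod 1409).
Reciprocity: 1393 ≡ 1 and 1409 ≡ 1 (mod 4), so (1393/1409) = +(1409/1393).
Reduce top mod 1393: now compute (16/1393).
Pull out 2^4: since 1393 ≡ 1 (mod 8), (2/1393) = +1, so (2/1393)^4 = +1.
Reached (1/1393) = 1. Collecting the sign flips along the way, the symbol is +1.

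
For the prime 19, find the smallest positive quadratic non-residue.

(2/19) = −1, so 2 is the smallest positive non-residue mod 19.

2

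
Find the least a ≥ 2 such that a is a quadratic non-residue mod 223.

3

(2/223) = +1, so 2 is a residue.
(3/223) = −1, so 3 is the smallest positive non-residue mod 223.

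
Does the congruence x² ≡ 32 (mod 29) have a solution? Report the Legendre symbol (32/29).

First reduce: 32 ≡ 3 (mod 29).
Reciprocity: 3 ≡ 3 and 29 ≡ 1 (mod 4), so (3/29) = +(29/3).
Reduce top mod 3: now compute (2/3).
Pull out 2: since 3 ≡ 3 (mod 8), (2/3) = -1.
Reached (1/3) = 1. Collecting the sign flips along the way, the symbol is -1.

-1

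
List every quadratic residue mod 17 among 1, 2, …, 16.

Square k = 1,…,8 (k and 17−k give the same square):
1²=1, 2²=4, 3²=9, 4²=16, 5²≡8, 6²≡2, 7²≡15, 8²≡13 (mod 17).
So the quadratic residues mod 17 are {1, 2, 4, 8, 9, 13, 15, 16}.

1, 2, 4, 8, 9, 13, 15, 16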